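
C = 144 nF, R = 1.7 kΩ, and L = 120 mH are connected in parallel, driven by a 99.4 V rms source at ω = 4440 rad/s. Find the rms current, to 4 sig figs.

X_L = ωL = 532.8 Ω
X_C = 1/(ωC) = 1564 Ω
Parallel: admittances add. Y = 1/R + 1/(jωL) + jωC
Y = (0.0005882 − j0.001238) S
|Y| = 0.001370 S → |Z| = 1/|Y| = 729.8 Ω, ∠Z = −∠Y = 64.58°
I = V/|Z| = 99.4/729.8 = 136.2 mA

136.2 mA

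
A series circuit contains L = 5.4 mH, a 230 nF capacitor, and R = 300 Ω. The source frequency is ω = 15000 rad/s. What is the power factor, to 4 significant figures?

0.8207

X_L = ωL = 81.00 Ω
X_C = 1/(ωC) = 289.9 Ω
Net reactance X = X_L − X_C = -208.9 Ω
Z = 300.0 − j208.9 Ω
|Z| = √(300.0² + 208.9²) = 365.5 Ω
∠Z = arctan(-208.9/300.0) = -34.85°
cos φ = cos(-34.85°) = 0.8207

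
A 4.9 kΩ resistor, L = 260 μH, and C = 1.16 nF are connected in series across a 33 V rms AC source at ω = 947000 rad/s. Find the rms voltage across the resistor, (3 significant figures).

32.7 V

X_L = ωL = 246 Ω
X_C = 1/(ωC) = 910 Ω
Net reactance X = X_L − X_C = -664 Ω
Z = 4900 − j664 Ω
|Z| = √(4900² + 664²) = 4940 Ω
I = V/|Z| = 6.67 mA
V_R = I·|Z_R| = 0.00667 × 4900 = 32.7 V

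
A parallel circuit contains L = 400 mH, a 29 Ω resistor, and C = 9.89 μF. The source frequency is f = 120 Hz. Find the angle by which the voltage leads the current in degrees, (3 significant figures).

-6.85°

ω = 2πf = 754.0 rad/s
X_L = ωL = 302 Ω
X_C = 1/(ωC) = 134 Ω
Parallel: admittances add. Y = 1/R + 1/(jωL) + jωC
Y = (0.0345 + j0.00414) S
|Y| = 0.0347 S → |Z| = 1/|Y| = 28.8 Ω, ∠Z = −∠Y = -6.85°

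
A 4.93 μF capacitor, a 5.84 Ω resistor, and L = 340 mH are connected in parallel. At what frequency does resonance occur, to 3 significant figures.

123 Hz

ω₀ = 1/√(LC) = 1/√(0.34 × 4.93e-06) = 772.4 rad/s
f₀ = ω₀/(2π) = 123 Hz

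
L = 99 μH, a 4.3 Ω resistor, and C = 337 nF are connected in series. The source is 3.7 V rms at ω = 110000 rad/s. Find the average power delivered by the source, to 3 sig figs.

X_L = ωL = 10.9 Ω
X_C = 1/(ωC) = 27.0 Ω
Net reactance X = X_L − X_C = -16.1 Ω
Z = 4.30 − j16.1 Ω
|Z| = √(4.30² + 16.1²) = 16.7 Ω
∠Z = arctan(-16.1/4.30) = -75.0°
I = V/|Z| = 222 mA
P = VI cos φ = 3.7 × 0.222 × cos(-75.0°) = 212 mW

212 mW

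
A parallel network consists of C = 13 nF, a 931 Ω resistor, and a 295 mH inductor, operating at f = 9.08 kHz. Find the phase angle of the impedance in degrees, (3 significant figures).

-32.4°

ω = 2πf = 57050 rad/s
X_L = ωL = 16800 Ω
X_C = 1/(ωC) = 1350 Ω
Parallel: admittances add. Y = 1/R + 1/(jωL) + jωC
Y = (0.00107 + j0.000682) S
|Y| = 0.00127 S → |Z| = 1/|Y| = 786 Ω, ∠Z = −∠Y = -32.4°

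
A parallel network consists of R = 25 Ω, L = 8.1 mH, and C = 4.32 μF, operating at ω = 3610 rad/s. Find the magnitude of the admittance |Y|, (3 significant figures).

X_L = ωL = 29.2 Ω
X_C = 1/(ωC) = 64.1 Ω
Parallel: admittances add. Y = 1/R + 1/(jωL) + jωC
Y = (0.0400 − j0.0186) S
|Y| = 0.0441 S → |Z| = 1/|Y| = 22.7 Ω, ∠Z = −∠Y = 24.9°

44.1 mS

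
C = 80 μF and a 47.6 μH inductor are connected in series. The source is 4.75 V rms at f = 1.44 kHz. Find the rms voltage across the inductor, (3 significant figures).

2.15 V

ω = 2πf = 9048 rad/s
X_L = ωL = 0.431 Ω
X_C = 1/(ωC) = 1.38 Ω
Net reactance X = X_L − X_C = -0.951 Ω
Z = − j0.951 Ω
|Z| = √(0² + 0.951²) = 0.951 Ω
I = V/|Z| = 5.00 A
V_L = I·|Z_L| = 5.00 × 0.431 = 2.15 V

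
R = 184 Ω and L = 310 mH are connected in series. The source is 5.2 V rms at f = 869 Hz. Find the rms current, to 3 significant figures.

ω = 2πf = 5460 rad/s
X_L = ωL = 1690 Ω
Z = 184 + j1690 Ω
|Z| = √(184² + 1690²) = 1700 Ω
I = V/|Z| = 5.2/1700 = 3.05 mA

3.05 mA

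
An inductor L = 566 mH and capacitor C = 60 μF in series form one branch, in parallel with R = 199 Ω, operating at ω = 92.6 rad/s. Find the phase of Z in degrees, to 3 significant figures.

X_L = ωL = 52.4 Ω
X_C = 1/(ωC) = 180 Ω
Branch 1: Z₁ = R = 199 Ω
Branch 2 (series LC): Z₂ = j(X_L − X_C) = −j128 Ω
Parallel: Z = Z₁Z₂/(Z₁+Z₂), |Z| = 107 Ω, ∠Z = -57.3°

-57.3°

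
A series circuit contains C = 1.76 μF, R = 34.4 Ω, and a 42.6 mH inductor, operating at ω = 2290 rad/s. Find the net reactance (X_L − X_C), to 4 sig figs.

-150.6 Ω

X_L = ωL = 97.55 Ω
X_C = 1/(ωC) = 248.1 Ω
X = 97.55 − 248.1 = -150.6 Ω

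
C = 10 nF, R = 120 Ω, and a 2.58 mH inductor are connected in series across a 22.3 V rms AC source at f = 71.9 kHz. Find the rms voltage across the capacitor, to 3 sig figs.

ω = 2πf = 451800 rad/s
X_L = ωL = 1170 Ω
X_C = 1/(ωC) = 221 Ω
Net reactance X = X_L − X_C = 944 Ω
Z = 120 + j944 Ω
|Z| = √(120² + 944²) = 952 Ω
I = V/|Z| = 23.4 mA
V_C = I·|Z_C| = 0.0234 × 221 = 5.19 V

5.19 V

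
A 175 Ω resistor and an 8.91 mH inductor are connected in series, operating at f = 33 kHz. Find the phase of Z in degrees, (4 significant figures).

84.59°

ω = 2πf = 207300 rad/s
X_L = ωL = 1847 Ω
Z = 175.0 + j1847 Ω
|Z| = √(175.0² + 1847²) = 1856 Ω
∠Z = arctan(1847/175.0) = 84.59°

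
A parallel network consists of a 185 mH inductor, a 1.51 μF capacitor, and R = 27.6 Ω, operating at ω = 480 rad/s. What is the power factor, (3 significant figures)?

X_L = ωL = 88.8 Ω
X_C = 1/(ωC) = 1380 Ω
Parallel: admittances add. Y = 1/R + 1/(jωL) + jωC
Y = (0.0362 − j0.0105) S
|Y| = 0.0377 S → |Z| = 1/|Y| = 26.5 Ω, ∠Z = −∠Y = 16.2°
cos φ = cos(16.2°) = 0.960

0.960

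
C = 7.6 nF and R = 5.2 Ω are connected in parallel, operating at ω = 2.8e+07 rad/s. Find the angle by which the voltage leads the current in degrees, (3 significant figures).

X_C = 1/(ωC) = 4.70 Ω
Parallel: admittances add. Y = 1/R + jωC
Y = (0.192 + j0.213) S
|Y| = 0.287 S → |Z| = 1/|Y| = 3.49 Ω, ∠Z = −∠Y = -47.9°

-47.9°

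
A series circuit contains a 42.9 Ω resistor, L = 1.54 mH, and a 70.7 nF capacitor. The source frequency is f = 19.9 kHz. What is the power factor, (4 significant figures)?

ω = 2πf = 125000 rad/s
X_L = ωL = 192.6 Ω
X_C = 1/(ωC) = 113.1 Ω
Net reactance X = X_L − X_C = 79.43 Ω
Z = 42.90 + j79.43 Ω
|Z| = √(42.90² + 79.43²) = 90.28 Ω
∠Z = arctan(79.43/42.90) = 61.63°
cos φ = cos(61.63°) = 0.4752

0.4752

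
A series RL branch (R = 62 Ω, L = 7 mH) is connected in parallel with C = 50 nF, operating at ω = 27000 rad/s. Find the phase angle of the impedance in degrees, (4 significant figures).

65.43°

X_L = ωL = 189.0 Ω
X_C = 1/(ωC) = 740.7 Ω
Branch 1 (R+jX_L): Z₁ = 62.00 + j189.0 Ω, |Z₁| = 198.9 Ω
Branch 2 (−jX_C): Z₂ = −j740.7 Ω
Parallel: Z = Z₁Z₂/(Z₁+Z₂), |Z| = 265.4 Ω, ∠Z = 65.43°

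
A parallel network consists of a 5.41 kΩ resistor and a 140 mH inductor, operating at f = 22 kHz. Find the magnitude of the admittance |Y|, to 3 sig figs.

192 μS

ω = 2πf = 138200 rad/s
X_L = ωL = 19400 Ω
Parallel: admittances add. Y = 1/R + 1/(jωL)
Y = (0.000185 − j5.17e-05) S
|Y| = 0.000192 S → |Z| = 1/|Y| = 5210 Ω, ∠Z = −∠Y = 15.6°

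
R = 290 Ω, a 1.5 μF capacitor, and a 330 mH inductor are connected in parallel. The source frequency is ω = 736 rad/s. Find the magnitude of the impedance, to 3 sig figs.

X_L = ωL = 243 Ω
X_C = 1/(ωC) = 906 Ω
Parallel: admittances add. Y = 1/R + 1/(jωL) + jωC
Y = (0.00345 − j0.00301) S
|Y| = 0.00458 S → |Z| = 1/|Y| = 218 Ω, ∠Z = −∠Y = 41.1°

218 Ω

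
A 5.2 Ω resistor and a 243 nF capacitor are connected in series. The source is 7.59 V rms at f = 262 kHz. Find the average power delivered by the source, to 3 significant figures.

ω = 2πf = 1.646e+06 rad/s
X_C = 1/(ωC) = 2.50 Ω
Z = 5.20 − j2.50 Ω
|Z| = √(5.20² + 2.50²) = 5.77 Ω
∠Z = arctan(-2.50/5.20) = -25.7°
I = V/|Z| = 1.32 A
P = VI cos φ = 7.59 × 1.32 × cos(-25.7°) = 9.00 W

9.00 W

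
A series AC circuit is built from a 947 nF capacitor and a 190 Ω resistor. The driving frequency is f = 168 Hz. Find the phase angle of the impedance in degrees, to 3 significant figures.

-79.2°

ω = 2πf = 1056 rad/s
X_C = 1/(ωC) = 1000 Ω
Z = 190 − j1000 Ω
|Z| = √(190² + 1000²) = 1020 Ω
∠Z = arctan(-1000/190) = -79.2°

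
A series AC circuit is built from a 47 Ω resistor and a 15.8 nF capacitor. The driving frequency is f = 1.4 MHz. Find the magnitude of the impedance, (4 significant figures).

ω = 2πf = 8.796e+06 rad/s
X_C = 1/(ωC) = 7.195 Ω
Z = 47.00 − j7.195 Ω
|Z| = √(47.00² + 7.195²) = 47.55 Ω

47.55 Ω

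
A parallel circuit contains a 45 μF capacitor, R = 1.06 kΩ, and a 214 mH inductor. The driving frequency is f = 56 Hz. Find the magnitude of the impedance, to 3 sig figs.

ω = 2πf = 351.9 rad/s
X_L = ωL = 75.3 Ω
X_C = 1/(ωC) = 63.2 Ω
Parallel: admittances add. Y = 1/R + 1/(jωL) + jωC
Y = (0.000943 + j0.00255) S
|Y| = 0.00272 S → |Z| = 1/|Y| = 367 Ω, ∠Z = −∠Y = -69.7°

367 Ω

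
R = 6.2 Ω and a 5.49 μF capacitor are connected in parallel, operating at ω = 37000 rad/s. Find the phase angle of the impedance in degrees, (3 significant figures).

X_C = 1/(ωC) = 4.92 Ω
Parallel: admittances add. Y = 1/R + jωC
Y = (0.161 + j0.203) S
|Y| = 0.259 S → |Z| = 1/|Y| = 3.86 Ω, ∠Z = −∠Y = -51.5°

-51.5°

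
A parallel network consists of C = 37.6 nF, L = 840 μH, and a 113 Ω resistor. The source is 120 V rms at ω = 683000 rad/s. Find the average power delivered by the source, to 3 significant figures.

X_L = ωL = 574 Ω
X_C = 1/(ωC) = 38.9 Ω
Parallel: admittances add. Y = 1/R + 1/(jωL) + jωC
Y = (0.00885 + j0.0239) S
|Y| = 0.0255 S → |Z| = 1/|Y| = 39.2 Ω, ∠Z = −∠Y = -69.7°
I = V/|Z| = 3.06 A
P = VI cos φ = 120 × 3.06 × cos(-69.7°) = 127 W

127 W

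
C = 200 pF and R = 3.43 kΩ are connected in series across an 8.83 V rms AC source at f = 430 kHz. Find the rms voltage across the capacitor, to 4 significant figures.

4.193 V

ω = 2πf = 2.702e+06 rad/s
X_C = 1/(ωC) = 1851 Ω
Z = 3430 − j1851 Ω
|Z| = √(3430² + 1851²) = 3897 Ω
I = V/|Z| = 2.266 mA
V_C = I·|Z_C| = 0.002266 × 1851 = 4.193 V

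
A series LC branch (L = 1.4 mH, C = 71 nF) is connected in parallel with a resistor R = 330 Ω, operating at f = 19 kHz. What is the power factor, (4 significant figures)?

ω = 2πf = 119400 rad/s
X_L = ωL = 167.1 Ω
X_C = 1/(ωC) = 118.0 Ω
Branch 1: Z₁ = R = 330.0 Ω
Branch 2 (series LC): Z₂ = j(X_L − X_C) = j49.15 Ω
Parallel: Z = Z₁Z₂/(Z₁+Z₂), |Z| = 48.62 Ω, ∠Z = 81.53°
cos φ = cos(81.53°) = 0.1473

0.1473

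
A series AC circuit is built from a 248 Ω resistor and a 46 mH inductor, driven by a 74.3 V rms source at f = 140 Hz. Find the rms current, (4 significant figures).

ω = 2πf = 879.6 rad/s
X_L = ωL = 40.46 Ω
Z = 248.0 + j40.46 Ω
|Z| = √(248.0² + 40.46²) = 251.3 Ω
I = V/|Z| = 74.3/251.3 = 295.7 mA

295.7 mA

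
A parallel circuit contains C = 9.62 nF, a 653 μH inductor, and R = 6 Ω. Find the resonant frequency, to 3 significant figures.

63.5 kHz

ω₀ = 1/√(LC) = 1/√(0.000653 × 9.62e-09) = 399000 rad/s
f₀ = ω₀/(2π) = 63.5 kHz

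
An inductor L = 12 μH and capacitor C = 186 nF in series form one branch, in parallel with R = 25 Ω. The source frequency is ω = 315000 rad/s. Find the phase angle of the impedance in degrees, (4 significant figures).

-62.01°

X_L = ωL = 3.780 Ω
X_C = 1/(ωC) = 17.07 Ω
Branch 1: Z₁ = R = 25.00 Ω
Branch 2 (series LC): Z₂ = j(X_L − X_C) = −j13.29 Ω
Parallel: Z = Z₁Z₂/(Z₁+Z₂), |Z| = 11.73 Ω, ∠Z = -62.01°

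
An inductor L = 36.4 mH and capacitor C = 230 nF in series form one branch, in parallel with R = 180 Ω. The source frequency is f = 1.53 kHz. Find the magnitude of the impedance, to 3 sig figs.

89.0 Ω

ω = 2πf = 9613 rad/s
X_L = ωL = 350 Ω
X_C = 1/(ωC) = 452 Ω
Branch 1: Z₁ = R = 180 Ω
Branch 2 (series LC): Z₂ = j(X_L − X_C) = −j102 Ω
Parallel: Z = Z₁Z₂/(Z₁+Z₂), |Z| = 89.0 Ω, ∠Z = -60.4°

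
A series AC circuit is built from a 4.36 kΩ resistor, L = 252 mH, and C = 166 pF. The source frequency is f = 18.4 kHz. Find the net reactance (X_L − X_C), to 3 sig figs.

-23000 Ω

ω = 2πf = 115600 rad/s
X_L = ωL = 29100 Ω
X_C = 1/(ωC) = 52100 Ω
X = 29100 − 52100 = -23000 Ω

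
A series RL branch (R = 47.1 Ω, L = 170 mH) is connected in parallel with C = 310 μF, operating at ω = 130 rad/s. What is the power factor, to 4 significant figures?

X_L = ωL = 22.10 Ω
X_C = 1/(ωC) = 24.81 Ω
Branch 1 (R+jX_L): Z₁ = 47.10 + j22.10 Ω, |Z₁| = 52.03 Ω
Branch 2 (−jX_C): Z₂ = −j24.81 Ω
Parallel: Z = Z₁Z₂/(Z₁+Z₂), |Z| = 27.36 Ω, ∠Z = -61.57°
cos φ = cos(-61.57°) = 0.4762

0.4762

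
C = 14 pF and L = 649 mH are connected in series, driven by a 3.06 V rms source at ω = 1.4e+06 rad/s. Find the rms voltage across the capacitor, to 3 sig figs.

0.182 V

X_L = ωL = 909000 Ω
X_C = 1/(ωC) = 51000 Ω
Net reactance X = X_L − X_C = 858000 Ω
Z = j858000 Ω
|Z| = √(0² + 858000²) = 858000 Ω
I = V/|Z| = 3.57 μA
V_C = I·|Z_C| = 3.57e-06 × 51000 = 0.182 V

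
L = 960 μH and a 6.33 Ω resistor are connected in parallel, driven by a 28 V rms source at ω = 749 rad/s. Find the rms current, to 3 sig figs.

39.2 A

X_L = ωL = 0.719 Ω
Parallel: admittances add. Y = 1/R + 1/(jωL)
Y = (0.158 − j1.39) S
|Y| = 1.40 S → |Z| = 1/|Y| = 0.714 Ω, ∠Z = −∠Y = 83.5°
I = V/|Z| = 28/0.714 = 39.2 A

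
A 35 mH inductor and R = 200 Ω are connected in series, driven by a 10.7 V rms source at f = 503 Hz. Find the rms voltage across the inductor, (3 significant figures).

ω = 2πf = 3160 rad/s
X_L = ωL = 111 Ω
Z = 200 + j111 Ω
|Z| = √(200² + 111²) = 229 Ω
I = V/|Z| = 46.8 mA
V_L = I·|Z_L| = 0.0468 × 111 = 5.18 V

5.18 V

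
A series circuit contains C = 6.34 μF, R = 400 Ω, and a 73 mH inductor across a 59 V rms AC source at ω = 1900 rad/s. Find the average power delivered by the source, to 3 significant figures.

X_L = ωL = 139 Ω
X_C = 1/(ωC) = 83.0 Ω
Net reactance X = X_L − X_C = 55.7 Ω
Z = 400 + j55.7 Ω
|Z| = √(400² + 55.7²) = 404 Ω
∠Z = arctan(55.7/400) = 7.93°
I = V/|Z| = 146 mA
P = VI cos φ = 59 × 0.146 × cos(7.93°) = 8.54 W

8.54 W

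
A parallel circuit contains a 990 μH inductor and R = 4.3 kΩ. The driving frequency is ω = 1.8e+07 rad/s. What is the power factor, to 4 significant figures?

0.9721

X_L = ωL = 17820 Ω
Parallel: admittances add. Y = 1/R + 1/(jωL)
Y = (0.0002326 − j5.612e-05) S
|Y| = 0.0002392 S → |Z| = 1/|Y| = 4180 Ω, ∠Z = −∠Y = 13.57°
cos φ = cos(13.57°) = 0.9721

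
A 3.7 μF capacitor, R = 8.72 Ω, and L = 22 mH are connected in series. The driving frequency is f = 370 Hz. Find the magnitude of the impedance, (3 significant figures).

65.7 Ω

ω = 2πf = 2325 rad/s
X_L = ωL = 51.1 Ω
X_C = 1/(ωC) = 116 Ω
Net reactance X = X_L − X_C = -65.1 Ω
Z = 8.72 − j65.1 Ω
|Z| = √(8.72² + 65.1²) = 65.7 Ω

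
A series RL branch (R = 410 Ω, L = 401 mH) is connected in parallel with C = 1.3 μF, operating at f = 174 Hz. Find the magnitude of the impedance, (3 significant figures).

ω = 2πf = 1093 rad/s
X_L = ωL = 438 Ω
X_C = 1/(ωC) = 704 Ω
Branch 1 (R+jX_L): Z₁ = 410 + j438 Ω, |Z₁| = 600 Ω
Branch 2 (−jX_C): Z₂ = −j704 Ω
Parallel: Z = Z₁Z₂/(Z₁+Z₂), |Z| = 865 Ω, ∠Z = -10.2°

865 Ω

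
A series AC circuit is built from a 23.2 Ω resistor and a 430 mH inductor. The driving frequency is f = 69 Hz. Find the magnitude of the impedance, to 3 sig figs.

ω = 2πf = 433.5 rad/s
X_L = ωL = 186 Ω
Z = 23.2 + j186 Ω
|Z| = √(23.2² + 186²) = 188 Ω

188 Ω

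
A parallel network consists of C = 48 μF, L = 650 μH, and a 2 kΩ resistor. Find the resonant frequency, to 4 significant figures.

901.0 Hz

ω₀ = 1/√(LC) = 1/√(0.00065 × 4.8e-05) = 5661 rad/s
f₀ = ω₀/(2π) = 901.0 Hz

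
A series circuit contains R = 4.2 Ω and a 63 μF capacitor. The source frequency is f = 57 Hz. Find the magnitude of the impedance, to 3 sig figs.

44.5 Ω

ω = 2πf = 358.1 rad/s
X_C = 1/(ωC) = 44.3 Ω
Z = 4.20 − j44.3 Ω
|Z| = √(4.20² + 44.3²) = 44.5 Ω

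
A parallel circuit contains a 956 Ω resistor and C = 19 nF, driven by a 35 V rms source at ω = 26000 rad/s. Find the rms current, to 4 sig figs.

X_C = 1/(ωC) = 2024 Ω
Parallel: admittances add. Y = 1/R + jωC
Y = (0.001046 + j0.0004940) S
|Y| = 0.001157 S → |Z| = 1/|Y| = 864.4 Ω, ∠Z = −∠Y = -25.28°
I = V/|Z| = 35/864.4 = 40.49 mA

40.49 mA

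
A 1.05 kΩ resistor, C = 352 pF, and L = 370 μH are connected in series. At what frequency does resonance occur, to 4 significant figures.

441.0 kHz

ω₀ = 1/√(LC) = 1/√(0.00037 × 3.52e-10) = 2.771e+06 rad/s
f₀ = ω₀/(2π) = 441.0 kHz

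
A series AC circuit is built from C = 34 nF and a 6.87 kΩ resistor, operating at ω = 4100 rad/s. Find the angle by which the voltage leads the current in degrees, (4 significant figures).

-46.24°

X_C = 1/(ωC) = 7174 Ω
Z = 6870 − j7174 Ω
|Z| = √(6870² + 7174²) = 9933 Ω
∠Z = arctan(-7174/6870) = -46.24°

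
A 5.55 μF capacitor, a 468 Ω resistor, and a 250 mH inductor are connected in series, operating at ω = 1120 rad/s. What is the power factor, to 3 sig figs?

X_L = ωL = 280 Ω
X_C = 1/(ωC) = 161 Ω
Net reactance X = X_L − X_C = 119 Ω
Z = 468 + j119 Ω
|Z| = √(468² + 119²) = 483 Ω
∠Z = arctan(119/468) = 14.3°
cos φ = cos(14.3°) = 0.969

0.969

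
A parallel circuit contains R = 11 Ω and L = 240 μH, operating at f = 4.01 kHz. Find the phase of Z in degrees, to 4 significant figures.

61.20°

ω = 2πf = 25200 rad/s
X_L = ωL = 6.047 Ω
Parallel: admittances add. Y = 1/R + 1/(jωL)
Y = (0.09091 − j0.1654) S
|Y| = 0.1887 S → |Z| = 1/|Y| = 5.299 Ω, ∠Z = −∠Y = 61.20°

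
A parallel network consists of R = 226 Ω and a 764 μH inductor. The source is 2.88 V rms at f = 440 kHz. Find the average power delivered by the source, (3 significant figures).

ω = 2πf = 2.765e+06 rad/s
X_L = ωL = 2110 Ω
Parallel: admittances add. Y = 1/R + 1/(jωL)
Y = (0.00442 − j0.000473) S
|Y| = 0.00445 S → |Z| = 1/|Y| = 225 Ω, ∠Z = −∠Y = 6.11°
I = V/|Z| = 12.8 mA
P = VI cos φ = 2.88 × 0.0128 × cos(6.11°) = 36.7 mW

36.7 mW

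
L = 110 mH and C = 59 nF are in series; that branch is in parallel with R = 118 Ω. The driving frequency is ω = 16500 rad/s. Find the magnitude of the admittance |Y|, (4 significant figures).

8.569 mS

X_L = ωL = 1815 Ω
X_C = 1/(ωC) = 1027 Ω
Branch 1: Z₁ = R = 118.0 Ω
Branch 2 (series LC): Z₂ = j(X_L − X_C) = j787.8 Ω
Parallel: Z = Z₁Z₂/(Z₁+Z₂), |Z| = 116.7 Ω, ∠Z = 8.519°
|Y| = 1/|Z| = 8.569 mS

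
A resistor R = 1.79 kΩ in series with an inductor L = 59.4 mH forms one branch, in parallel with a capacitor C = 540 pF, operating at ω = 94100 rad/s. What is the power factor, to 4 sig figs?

0.4226

X_L = ωL = 5590 Ω
X_C = 1/(ωC) = 19680 Ω
Branch 1 (R+jX_L): Z₁ = 1790 + j5590 Ω, |Z₁| = 5869 Ω
Branch 2 (−jX_C): Z₂ = −j19680 Ω
Parallel: Z = Z₁Z₂/(Z₁+Z₂), |Z| = 8132 Ω, ∠Z = 65.00°
cos φ = cos(65.00°) = 0.4226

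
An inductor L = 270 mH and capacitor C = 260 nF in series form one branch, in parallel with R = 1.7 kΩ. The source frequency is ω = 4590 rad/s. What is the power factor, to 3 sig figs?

X_L = ωL = 1240 Ω
X_C = 1/(ωC) = 838 Ω
Branch 1: Z₁ = R = 1700 Ω
Branch 2 (series LC): Z₂ = j(X_L − X_C) = j401 Ω
Parallel: Z = Z₁Z₂/(Z₁+Z₂), |Z| = 391 Ω, ∠Z = 76.7°
cos φ = cos(76.7°) = 0.230

0.230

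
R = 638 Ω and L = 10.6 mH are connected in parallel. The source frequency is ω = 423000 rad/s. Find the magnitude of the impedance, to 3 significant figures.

632 Ω

X_L = ωL = 4480 Ω
Parallel: admittances add. Y = 1/R + 1/(jωL)
Y = (0.00157 − j0.000223) S
|Y| = 0.00158 S → |Z| = 1/|Y| = 632 Ω, ∠Z = −∠Y = 8.10°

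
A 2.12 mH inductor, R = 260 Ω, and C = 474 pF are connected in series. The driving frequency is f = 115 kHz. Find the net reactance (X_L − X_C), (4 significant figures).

-1388 Ω

ω = 2πf = 722600 rad/s
X_L = ωL = 1532 Ω
X_C = 1/(ωC) = 2920 Ω
X = 1532 − 2920 = -1388 Ω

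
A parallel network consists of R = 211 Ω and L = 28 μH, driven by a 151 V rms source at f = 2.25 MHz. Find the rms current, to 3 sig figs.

ω = 2πf = 1.414e+07 rad/s
X_L = ωL = 396 Ω
Parallel: admittances add. Y = 1/R + 1/(jωL)
Y = (0.00474 − j0.00253) S
|Y| = 0.00537 S → |Z| = 1/|Y| = 186 Ω, ∠Z = −∠Y = 28.1°
I = V/|Z| = 151/186 = 811 mA

811 mA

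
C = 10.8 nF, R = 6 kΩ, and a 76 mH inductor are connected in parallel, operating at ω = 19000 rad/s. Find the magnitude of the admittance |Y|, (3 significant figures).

515 μS

X_L = ωL = 1440 Ω
X_C = 1/(ωC) = 4870 Ω
Parallel: admittances add. Y = 1/R + 1/(jωL) + jωC
Y = (0.000167 − j0.000487) S
|Y| = 0.000515 S → |Z| = 1/|Y| = 1940 Ω, ∠Z = −∠Y = 71.1°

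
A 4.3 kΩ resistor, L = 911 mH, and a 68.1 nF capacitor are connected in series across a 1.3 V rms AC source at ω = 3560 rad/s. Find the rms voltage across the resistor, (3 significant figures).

X_L = ωL = 3240 Ω
X_C = 1/(ωC) = 4120 Ω
Net reactance X = X_L − X_C = -882 Ω
Z = 4300 − j882 Ω
|Z| = √(4300² + 882²) = 4390 Ω
I = V/|Z| = 296 μA
V_R = I·|Z_R| = 0.000296 × 4300 = 1.27 V

1.27 V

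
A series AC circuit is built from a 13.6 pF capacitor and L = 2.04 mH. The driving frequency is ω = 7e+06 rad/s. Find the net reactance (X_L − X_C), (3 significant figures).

X_L = ωL = 14300 Ω
X_C = 1/(ωC) = 10500 Ω
X = 14300 − 10500 = 3780 Ω

3780 Ω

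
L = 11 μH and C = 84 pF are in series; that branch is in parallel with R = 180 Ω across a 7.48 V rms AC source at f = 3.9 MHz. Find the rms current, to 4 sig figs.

54.07 mA

ω = 2πf = 2.45e+07 rad/s
X_L = ωL = 269.5 Ω
X_C = 1/(ωC) = 485.8 Ω
Branch 1: Z₁ = R = 180.0 Ω
Branch 2 (series LC): Z₂ = j(X_L − X_C) = −j216.3 Ω
Parallel: Z = Z₁Z₂/(Z₁+Z₂), |Z| = 138.4 Ω, ∠Z = -39.77°
I = V/|Z| = 7.48/138.4 = 54.07 mA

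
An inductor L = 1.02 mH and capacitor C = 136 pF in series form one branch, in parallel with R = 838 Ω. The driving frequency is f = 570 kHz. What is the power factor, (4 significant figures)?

0.8858

ω = 2πf = 3.581e+06 rad/s
X_L = ωL = 3653 Ω
X_C = 1/(ωC) = 2053 Ω
Branch 1: Z₁ = R = 838.0 Ω
Branch 2 (series LC): Z₂ = j(X_L − X_C) = j1600 Ω
Parallel: Z = Z₁Z₂/(Z₁+Z₂), |Z| = 742.3 Ω, ∠Z = 27.64°
cos φ = cos(27.64°) = 0.8858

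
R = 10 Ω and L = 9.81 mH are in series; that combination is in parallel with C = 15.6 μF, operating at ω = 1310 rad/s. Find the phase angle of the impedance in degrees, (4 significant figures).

36.62°

X_L = ωL = 12.85 Ω
X_C = 1/(ωC) = 48.93 Ω
Branch 1 (R+jX_L): Z₁ = 10.00 + j12.85 Ω, |Z₁| = 16.28 Ω
Branch 2 (−jX_C): Z₂ = −j48.93 Ω
Parallel: Z = Z₁Z₂/(Z₁+Z₂), |Z| = 21.28 Ω, ∠Z = 36.62°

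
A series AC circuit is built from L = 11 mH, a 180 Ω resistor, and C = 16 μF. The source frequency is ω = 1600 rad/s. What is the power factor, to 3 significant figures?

X_L = ωL = 17.6 Ω
X_C = 1/(ωC) = 39.1 Ω
Net reactance X = X_L − X_C = -21.5 Ω
Z = 180 − j21.5 Ω
|Z| = √(180² + 21.5²) = 181 Ω
∠Z = arctan(-21.5/180) = -6.80°
cos φ = cos(-6.80°) = 0.993

0.993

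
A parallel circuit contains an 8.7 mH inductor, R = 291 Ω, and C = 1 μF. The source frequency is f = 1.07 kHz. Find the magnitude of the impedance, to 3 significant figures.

ω = 2πf = 6723 rad/s
X_L = ωL = 58.5 Ω
X_C = 1/(ωC) = 149 Ω
Parallel: admittances add. Y = 1/R + 1/(jωL) + jωC
Y = (0.00344 − j0.0104) S
|Y| = 0.0109 S → |Z| = 1/|Y| = 91.5 Ω, ∠Z = −∠Y = 71.7°

91.5 Ω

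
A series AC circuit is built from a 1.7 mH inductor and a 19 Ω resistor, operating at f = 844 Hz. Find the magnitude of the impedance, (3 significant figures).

ω = 2πf = 5303 rad/s
X_L = ωL = 9.02 Ω
Z = 19.0 + j9.02 Ω
|Z| = √(19.0² + 9.02²) = 21.0 Ω

21.0 Ω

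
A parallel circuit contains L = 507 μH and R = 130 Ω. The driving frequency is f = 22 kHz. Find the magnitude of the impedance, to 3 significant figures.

61.7 Ω

ω = 2πf = 138200 rad/s
X_L = ωL = 70.1 Ω
Parallel: admittances add. Y = 1/R + 1/(jωL)
Y = (0.00769 − j0.0143) S
|Y| = 0.0162 S → |Z| = 1/|Y| = 61.7 Ω, ∠Z = −∠Y = 61.7°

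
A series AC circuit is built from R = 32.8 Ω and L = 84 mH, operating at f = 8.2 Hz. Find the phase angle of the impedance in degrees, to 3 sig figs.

7.52°

ω = 2πf = 51.52 rad/s
X_L = ωL = 4.33 Ω
Z = 32.8 + j4.33 Ω
|Z| = √(32.8² + 4.33²) = 33.1 Ω
∠Z = arctan(4.33/32.8) = 7.52°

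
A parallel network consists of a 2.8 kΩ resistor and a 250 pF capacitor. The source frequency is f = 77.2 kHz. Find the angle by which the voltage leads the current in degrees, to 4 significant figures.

-18.75°

ω = 2πf = 485100 rad/s
X_C = 1/(ωC) = 8246 Ω
Parallel: admittances add. Y = 1/R + jωC
Y = (0.0003571 + j0.0001213) S
|Y| = 0.0003772 S → |Z| = 1/|Y| = 2651 Ω, ∠Z = −∠Y = -18.75°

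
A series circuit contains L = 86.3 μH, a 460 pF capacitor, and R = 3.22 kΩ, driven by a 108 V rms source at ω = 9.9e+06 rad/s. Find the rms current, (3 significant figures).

X_L = ωL = 854 Ω
X_C = 1/(ωC) = 220 Ω
Net reactance X = X_L − X_C = 635 Ω
Z = 3220 + j635 Ω
|Z| = √(3220² + 635²) = 3280 Ω
I = V/|Z| = 108/3280 = 32.9 mA

32.9 mA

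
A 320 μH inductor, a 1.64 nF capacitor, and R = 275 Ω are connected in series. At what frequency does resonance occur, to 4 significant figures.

ω₀ = 1/√(LC) = 1/√(0.00032 × 1.64e-09) = 1.38e+06 rad/s
f₀ = ω₀/(2π) = 219.7 kHz

219.7 kHz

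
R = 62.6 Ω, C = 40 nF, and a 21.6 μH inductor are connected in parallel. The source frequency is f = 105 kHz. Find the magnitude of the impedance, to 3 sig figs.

ω = 2πf = 659700 rad/s
X_L = ωL = 14.3 Ω
X_C = 1/(ωC) = 37.9 Ω
Parallel: admittances add. Y = 1/R + 1/(jωL) + jωC
Y = (0.0160 − j0.0438) S
|Y| = 0.0466 S → |Z| = 1/|Y| = 21.5 Ω, ∠Z = −∠Y = 70.0°

21.5 Ω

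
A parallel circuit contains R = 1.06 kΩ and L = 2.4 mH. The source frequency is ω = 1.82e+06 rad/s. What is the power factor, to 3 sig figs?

0.972

X_L = ωL = 4370 Ω
Parallel: admittances add. Y = 1/R + 1/(jωL)
Y = (0.000943 − j0.000229) S
|Y| = 0.000971 S → |Z| = 1/|Y| = 1030 Ω, ∠Z = −∠Y = 13.6°
cos φ = cos(13.6°) = 0.972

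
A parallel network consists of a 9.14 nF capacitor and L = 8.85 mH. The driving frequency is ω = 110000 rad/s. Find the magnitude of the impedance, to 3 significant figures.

45800 Ω

X_L = ωL = 974 Ω
X_C = 1/(ωC) = 995 Ω
Parallel: admittances add. Y = 1/(jωL) + jωC
Y = (0 − j2.18e-05) S
|Y| = 2.18e-05 S → |Z| = 1/|Y| = 45800 Ω, ∠Z = −∠Y = 90.0°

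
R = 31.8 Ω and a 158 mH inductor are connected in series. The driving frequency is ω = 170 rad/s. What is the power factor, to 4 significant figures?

X_L = ωL = 26.86 Ω
Z = 31.80 + j26.86 Ω
|Z| = √(31.80² + 26.86²) = 41.63 Ω
∠Z = arctan(26.86/31.80) = 40.19°
cos φ = cos(40.19°) = 0.7640

0.7640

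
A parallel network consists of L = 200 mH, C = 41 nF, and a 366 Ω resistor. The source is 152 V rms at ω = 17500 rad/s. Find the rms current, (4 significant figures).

420.5 mA

X_L = ωL = 3500 Ω
X_C = 1/(ωC) = 1394 Ω
Parallel: admittances add. Y = 1/R + 1/(jωL) + jωC
Y = (0.002732 + j0.0004318) S
|Y| = 0.002766 S → |Z| = 1/|Y| = 361.5 Ω, ∠Z = −∠Y = -8.980°
I = V/|Z| = 152/361.5 = 420.5 mA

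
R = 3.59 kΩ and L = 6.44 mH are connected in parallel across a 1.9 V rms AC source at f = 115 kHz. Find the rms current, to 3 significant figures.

668 μA

ω = 2πf = 722600 rad/s
X_L = ωL = 4650 Ω
Parallel: admittances add. Y = 1/R + 1/(jωL)
Y = (0.000279 − j0.000215) S
|Y| = 0.000352 S → |Z| = 1/|Y| = 2840 Ω, ∠Z = −∠Y = 37.6°
I = V/|Z| = 1.9/2840 = 668 μA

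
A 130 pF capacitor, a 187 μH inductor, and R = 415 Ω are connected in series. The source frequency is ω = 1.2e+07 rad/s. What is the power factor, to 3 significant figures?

X_L = ωL = 2240 Ω
X_C = 1/(ωC) = 641 Ω
Net reactance X = X_L − X_C = 1600 Ω
Z = 415 + j1600 Ω
|Z| = √(415² + 1600²) = 1660 Ω
∠Z = arctan(1600/415) = 75.5°
cos φ = cos(75.5°) = 0.251

0.251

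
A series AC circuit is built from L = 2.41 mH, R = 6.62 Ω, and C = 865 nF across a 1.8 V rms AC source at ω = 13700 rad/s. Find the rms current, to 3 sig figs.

X_L = ωL = 33.0 Ω
X_C = 1/(ωC) = 84.4 Ω
Net reactance X = X_L − X_C = -51.4 Ω
Z = 6.62 − j51.4 Ω
|Z| = √(6.62² + 51.4²) = 51.8 Ω
I = V/|Z| = 1.8/51.8 = 34.8 mA

34.8 mA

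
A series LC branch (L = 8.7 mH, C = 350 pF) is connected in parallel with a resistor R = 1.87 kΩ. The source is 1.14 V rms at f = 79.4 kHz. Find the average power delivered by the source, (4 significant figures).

695.0 μW

ω = 2πf = 498900 rad/s
X_L = ωL = 4340 Ω
X_C = 1/(ωC) = 5727 Ω
Branch 1: Z₁ = R = 1870 Ω
Branch 2 (series LC): Z₂ = j(X_L − X_C) = −j1387 Ω
Parallel: Z = Z₁Z₂/(Z₁+Z₂), |Z| = 1114 Ω, ∠Z = -53.44°
I = V/|Z| = 1.023 mA
P = VI cos φ = 1.14 × 0.001023 × cos(-53.44°) = 695.0 μW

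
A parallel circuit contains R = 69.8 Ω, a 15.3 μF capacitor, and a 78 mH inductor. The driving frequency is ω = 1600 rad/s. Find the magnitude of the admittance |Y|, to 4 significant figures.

X_L = ωL = 124.8 Ω
X_C = 1/(ωC) = 40.85 Ω
Parallel: admittances add. Y = 1/R + 1/(jωL) + jωC
Y = (0.01433 + j0.01647) S
|Y| = 0.02183 S → |Z| = 1/|Y| = 45.81 Ω, ∠Z = −∠Y = -48.98°

21.83 mS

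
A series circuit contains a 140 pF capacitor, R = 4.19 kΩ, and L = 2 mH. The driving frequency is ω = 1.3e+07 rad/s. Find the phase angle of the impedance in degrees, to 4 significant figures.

X_L = ωL = 26000 Ω
X_C = 1/(ωC) = 549.5 Ω
Net reactance X = X_L − X_C = 25450 Ω
Z = 4190 + j25450 Ω
|Z| = √(4190² + 25450²) = 25790 Ω
∠Z = arctan(25450/4190) = 80.65°

80.65°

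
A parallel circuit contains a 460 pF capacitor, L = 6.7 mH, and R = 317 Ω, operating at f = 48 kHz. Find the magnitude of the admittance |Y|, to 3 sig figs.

ω = 2πf = 301600 rad/s
X_L = ωL = 2020 Ω
X_C = 1/(ωC) = 7210 Ω
Parallel: admittances add. Y = 1/R + 1/(jωL) + jωC
Y = (0.00315 − j0.000356) S
|Y| = 0.00317 S → |Z| = 1/|Y| = 315 Ω, ∠Z = −∠Y = 6.44°

3.17 mS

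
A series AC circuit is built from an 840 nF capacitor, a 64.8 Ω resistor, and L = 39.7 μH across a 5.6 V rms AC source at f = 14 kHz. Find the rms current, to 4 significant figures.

85.40 mA

ω = 2πf = 87960 rad/s
X_L = ωL = 3.492 Ω
X_C = 1/(ωC) = 13.53 Ω
Net reactance X = X_L − X_C = -10.04 Ω
Z = 64.80 − j10.04 Ω
|Z| = √(64.80² + 10.04²) = 65.57 Ω
I = V/|Z| = 5.6/65.57 = 85.40 mA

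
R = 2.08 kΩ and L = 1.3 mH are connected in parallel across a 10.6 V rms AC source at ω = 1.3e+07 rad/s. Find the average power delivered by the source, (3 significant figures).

X_L = ωL = 16900 Ω
Parallel: admittances add. Y = 1/R + 1/(jωL)
Y = (0.000481 − j5.92e-05) S
|Y| = 0.000484 S → |Z| = 1/|Y| = 2060 Ω, ∠Z = −∠Y = 7.02°
I = V/|Z| = 5.13 mA
P = VI cos φ = 10.6 × 0.00513 × cos(7.02°) = 54.0 mW

54.0 mW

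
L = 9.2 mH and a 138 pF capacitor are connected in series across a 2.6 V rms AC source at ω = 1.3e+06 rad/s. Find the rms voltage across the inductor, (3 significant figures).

4.87 V

X_L = ωL = 12000 Ω
X_C = 1/(ωC) = 5570 Ω
Net reactance X = X_L − X_C = 6390 Ω
Z = j6390 Ω
|Z| = √(0² + 6390²) = 6390 Ω
I = V/|Z| = 407 μA
V_L = I·|Z_L| = 0.000407 × 12000 = 4.87 V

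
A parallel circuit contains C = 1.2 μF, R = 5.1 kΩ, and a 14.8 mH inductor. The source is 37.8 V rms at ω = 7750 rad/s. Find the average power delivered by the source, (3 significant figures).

280 mW

X_L = ωL = 115 Ω
X_C = 1/(ωC) = 108 Ω
Parallel: admittances add. Y = 1/R + 1/(jωL) + jωC
Y = (0.000196 + j0.000582) S
|Y| = 0.000614 S → |Z| = 1/|Y| = 1630 Ω, ∠Z = −∠Y = -71.4°
I = V/|Z| = 23.2 mA
P = VI cos φ = 37.8 × 0.0232 × cos(-71.4°) = 280 mW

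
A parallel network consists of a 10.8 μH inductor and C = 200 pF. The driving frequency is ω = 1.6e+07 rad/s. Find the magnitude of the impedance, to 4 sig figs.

386.5 Ω

X_L = ωL = 172.8 Ω
X_C = 1/(ωC) = 312.5 Ω
Parallel: admittances add. Y = 1/(jωL) + jωC
Y = (0 − j0.002587) S
|Y| = 0.002587 S → |Z| = 1/|Y| = 386.5 Ω, ∠Z = −∠Y = 90.00°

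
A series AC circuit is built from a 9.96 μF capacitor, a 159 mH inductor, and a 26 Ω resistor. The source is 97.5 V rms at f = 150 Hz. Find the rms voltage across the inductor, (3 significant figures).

289 V

ω = 2πf = 942.5 rad/s
X_L = ωL = 150 Ω
X_C = 1/(ωC) = 107 Ω
Net reactance X = X_L − X_C = 43.3 Ω
Z = 26.0 + j43.3 Ω
|Z| = √(26.0² + 43.3²) = 50.5 Ω
I = V/|Z| = 1.93 A
V_L = I·|Z_L| = 1.93 × 150 = 289 V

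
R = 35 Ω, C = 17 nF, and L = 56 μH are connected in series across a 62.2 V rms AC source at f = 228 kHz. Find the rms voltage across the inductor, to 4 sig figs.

ω = 2πf = 1.433e+06 rad/s
X_L = ωL = 80.22 Ω
X_C = 1/(ωC) = 41.06 Ω
Net reactance X = X_L − X_C = 39.16 Ω
Z = 35.00 + j39.16 Ω
|Z| = √(35.00² + 39.16²) = 52.52 Ω
I = V/|Z| = 1.184 A
V_L = I·|Z_L| = 1.184 × 80.22 = 95.00 V

95.00 V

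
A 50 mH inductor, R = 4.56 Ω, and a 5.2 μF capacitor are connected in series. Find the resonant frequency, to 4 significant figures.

312.1 Hz

ω₀ = 1/√(LC) = 1/√(0.05 × 5.2e-06) = 1961 rad/s
f₀ = ω₀/(2π) = 312.1 Hz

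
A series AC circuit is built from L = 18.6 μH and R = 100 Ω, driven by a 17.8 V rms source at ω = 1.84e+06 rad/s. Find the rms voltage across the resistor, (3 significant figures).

X_L = ωL = 34.2 Ω
Z = 100 + j34.2 Ω
|Z| = √(100² + 34.2²) = 106 Ω
I = V/|Z| = 168 mA
V_R = I·|Z_R| = 0.168 × 100 = 16.8 V

16.8 V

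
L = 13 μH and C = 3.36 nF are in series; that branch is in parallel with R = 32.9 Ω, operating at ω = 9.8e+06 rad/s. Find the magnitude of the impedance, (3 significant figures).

31.2 Ω

X_L = ωL = 127 Ω
X_C = 1/(ωC) = 30.4 Ω
Branch 1: Z₁ = R = 32.9 Ω
Branch 2 (series LC): Z₂ = j(X_L − X_C) = j97.0 Ω
Parallel: Z = Z₁Z₂/(Z₁+Z₂), |Z| = 31.2 Ω, ∠Z = 18.7°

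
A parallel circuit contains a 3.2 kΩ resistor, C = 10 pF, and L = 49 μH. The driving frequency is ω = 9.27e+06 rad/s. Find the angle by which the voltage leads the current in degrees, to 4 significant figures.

81.57°

X_L = ωL = 454.2 Ω
X_C = 1/(ωC) = 10790 Ω
Parallel: admittances add. Y = 1/R + 1/(jωL) + jωC
Y = (0.0003125 − j0.002109) S
|Y| = 0.002132 S → |Z| = 1/|Y| = 469.1 Ω, ∠Z = −∠Y = 81.57°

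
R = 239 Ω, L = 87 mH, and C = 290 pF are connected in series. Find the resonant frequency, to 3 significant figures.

ω₀ = 1/√(LC) = 1/√(0.087 × 2.9e-10) = 199100 rad/s
f₀ = ω₀/(2π) = 31.7 kHz

31.7 kHz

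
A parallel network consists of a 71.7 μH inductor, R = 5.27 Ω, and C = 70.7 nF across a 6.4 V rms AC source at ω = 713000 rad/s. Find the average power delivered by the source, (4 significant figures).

7.772 W

X_L = ωL = 51.12 Ω
X_C = 1/(ωC) = 19.84 Ω
Parallel: admittances add. Y = 1/R + 1/(jωL) + jωC
Y = (0.1898 + j0.03085) S
|Y| = 0.1922 S → |Z| = 1/|Y| = 5.202 Ω, ∠Z = −∠Y = -9.234°
I = V/|Z| = 1.230 A
P = VI cos φ = 6.4 × 1.230 × cos(-9.234°) = 7.772 W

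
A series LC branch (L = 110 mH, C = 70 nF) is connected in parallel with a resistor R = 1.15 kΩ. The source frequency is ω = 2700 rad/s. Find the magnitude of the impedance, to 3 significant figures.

1120 Ω

X_L = ωL = 297 Ω
X_C = 1/(ωC) = 5290 Ω
Branch 1: Z₁ = R = 1150 Ω
Branch 2 (series LC): Z₂ = j(X_L − X_C) = −j4990 Ω
Parallel: Z = Z₁Z₂/(Z₁+Z₂), |Z| = 1120 Ω, ∠Z = -13.0°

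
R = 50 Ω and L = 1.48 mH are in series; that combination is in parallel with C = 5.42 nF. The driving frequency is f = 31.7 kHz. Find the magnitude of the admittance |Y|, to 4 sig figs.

2.287 mS

ω = 2πf = 199200 rad/s
X_L = ωL = 294.8 Ω
X_C = 1/(ωC) = 926.3 Ω
Branch 1 (R+jX_L): Z₁ = 50.00 + j294.8 Ω, |Z₁| = 299.0 Ω
Branch 2 (−jX_C): Z₂ = −j926.3 Ω
Parallel: Z = Z₁Z₂/(Z₁+Z₂), |Z| = 437.2 Ω, ∠Z = 75.85°
|Y| = 1/|Z| = 2.287 mS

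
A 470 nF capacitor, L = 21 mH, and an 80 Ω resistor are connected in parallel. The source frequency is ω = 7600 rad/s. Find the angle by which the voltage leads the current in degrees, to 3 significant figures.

X_L = ωL = 160 Ω
X_C = 1/(ωC) = 280 Ω
Parallel: admittances add. Y = 1/R + 1/(jωL) + jωC
Y = (0.0125 − j0.00269) S
|Y| = 0.0128 S → |Z| = 1/|Y| = 78.2 Ω, ∠Z = −∠Y = 12.2°

12.2°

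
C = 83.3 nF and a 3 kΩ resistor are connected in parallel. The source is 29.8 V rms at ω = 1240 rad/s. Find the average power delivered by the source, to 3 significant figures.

296 mW

X_C = 1/(ωC) = 9680 Ω
Parallel: admittances add. Y = 1/R + jωC
Y = (0.000333 + j0.000103) S
|Y| = 0.000349 S → |Z| = 1/|Y| = 2870 Ω, ∠Z = −∠Y = -17.2°
I = V/|Z| = 10.4 mA
P = VI cos φ = 29.8 × 0.0104 × cos(-17.2°) = 296 mW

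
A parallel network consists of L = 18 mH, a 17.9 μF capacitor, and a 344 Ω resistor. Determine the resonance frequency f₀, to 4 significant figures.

ω₀ = 1/√(LC) = 1/√(0.018 × 1.79e-05) = 1762 rad/s
f₀ = ω₀/(2π) = 280.4 Hz

280.4 Hz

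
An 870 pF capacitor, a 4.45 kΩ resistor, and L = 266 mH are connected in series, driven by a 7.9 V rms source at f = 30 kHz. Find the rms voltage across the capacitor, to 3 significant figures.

ω = 2πf = 188500 rad/s
X_L = ωL = 50100 Ω
X_C = 1/(ωC) = 6100 Ω
Net reactance X = X_L − X_C = 44000 Ω
Z = 4450 + j44000 Ω
|Z| = √(4450² + 44000²) = 44300 Ω
I = V/|Z| = 178 μA
V_C = I·|Z_C| = 0.000178 × 6100 = 1.09 V

1.09 V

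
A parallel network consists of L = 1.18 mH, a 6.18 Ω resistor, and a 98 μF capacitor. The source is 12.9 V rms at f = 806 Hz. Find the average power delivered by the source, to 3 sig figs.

26.9 W

ω = 2πf = 5064 rad/s
X_L = ωL = 5.98 Ω
X_C = 1/(ωC) = 2.01 Ω
Parallel: admittances add. Y = 1/R + 1/(jωL) + jωC
Y = (0.162 + j0.329) S
|Y| = 0.367 S → |Z| = 1/|Y| = 2.73 Ω, ∠Z = −∠Y = -63.8°
I = V/|Z| = 4.73 A
P = VI cos φ = 12.9 × 4.73 × cos(-63.8°) = 26.9 W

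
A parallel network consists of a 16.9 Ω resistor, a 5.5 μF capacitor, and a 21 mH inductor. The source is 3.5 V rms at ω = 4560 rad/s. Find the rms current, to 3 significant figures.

X_L = ωL = 95.8 Ω
X_C = 1/(ωC) = 39.9 Ω
Parallel: admittances add. Y = 1/R + 1/(jωL) + jωC
Y = (0.0592 + j0.0146) S
|Y| = 0.0610 S → |Z| = 1/|Y| = 16.4 Ω, ∠Z = −∠Y = -13.9°
I = V/|Z| = 3.5/16.4 = 213 mA

213 mA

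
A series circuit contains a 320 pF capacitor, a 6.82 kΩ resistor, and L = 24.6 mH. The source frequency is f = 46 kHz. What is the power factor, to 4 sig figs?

0.8789

ω = 2πf = 289000 rad/s
X_L = ωL = 7110 Ω
X_C = 1/(ωC) = 10810 Ω
Net reactance X = X_L − X_C = -3702 Ω
Z = 6820 − j3702 Ω
|Z| = √(6820² + 3702²) = 7760 Ω
∠Z = arctan(-3702/6820) = -28.49°
cos φ = cos(-28.49°) = 0.8789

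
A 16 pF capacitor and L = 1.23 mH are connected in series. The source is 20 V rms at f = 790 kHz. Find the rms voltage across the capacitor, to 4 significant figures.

ω = 2πf = 4.964e+06 rad/s
X_L = ωL = 6105 Ω
X_C = 1/(ωC) = 12590 Ω
Net reactance X = X_L − X_C = -6486 Ω
Z = − j6486 Ω
|Z| = √(0² + 6486²) = 6486 Ω
I = V/|Z| = 3.084 mA
V_C = I·|Z_C| = 0.003084 × 12590 = 38.83 V

38.83 V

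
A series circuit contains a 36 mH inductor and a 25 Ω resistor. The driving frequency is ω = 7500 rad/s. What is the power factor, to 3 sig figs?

X_L = ωL = 270 Ω
Z = 25.0 + j270 Ω
|Z| = √(25.0² + 270²) = 271 Ω
∠Z = arctan(270/25.0) = 84.7°
cos φ = cos(84.7°) = 0.0922

0.0922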